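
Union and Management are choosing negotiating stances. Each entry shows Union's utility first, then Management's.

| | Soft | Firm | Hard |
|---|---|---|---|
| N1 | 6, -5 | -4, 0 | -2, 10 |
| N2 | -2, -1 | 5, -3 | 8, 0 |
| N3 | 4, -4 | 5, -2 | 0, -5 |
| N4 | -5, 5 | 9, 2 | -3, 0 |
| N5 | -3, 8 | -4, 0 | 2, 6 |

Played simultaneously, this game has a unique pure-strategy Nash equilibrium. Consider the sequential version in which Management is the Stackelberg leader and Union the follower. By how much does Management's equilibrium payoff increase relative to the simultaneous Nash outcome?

Union best-responds to each possible Management move:
- Soft: BR = N1, leader payoff -5.
- Firm: BR = N4, leader payoff 2.
- Hard: BR = N2, leader payoff 0.
Among -5, 2, 0, the best is 2 at Firm. Subgame-perfect outcome: (N4, Firm) with payoffs (9, 2).
Under simultaneous play:
Union's best replies: Soft→N1; Firm→N4; Hard→N2.
Management's best replies: N1→Hard; N2→Hard; N3→Firm; N4→Soft; N5→Soft.
Only (N2, Hard) has each player best-responding; Nash payoffs (8, 0).
Management's commitment gain: 2 − 0 = 2.

2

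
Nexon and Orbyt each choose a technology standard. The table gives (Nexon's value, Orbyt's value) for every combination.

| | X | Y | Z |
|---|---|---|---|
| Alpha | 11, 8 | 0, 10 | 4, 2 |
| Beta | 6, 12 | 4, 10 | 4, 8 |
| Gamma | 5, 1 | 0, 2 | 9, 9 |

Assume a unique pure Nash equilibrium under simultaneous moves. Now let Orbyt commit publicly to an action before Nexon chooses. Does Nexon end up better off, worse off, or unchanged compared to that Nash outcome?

Work backward from Nexon's decision.
- X: BR = Alpha, leader payoff 8.
- Y: BR = Beta, leader payoff 10.
- Z: BR = Gamma, leader payoff 9.
Among 8, 10, 9, the best is 10 at Y. Subgame-perfect outcome: (Beta, Y) with payoffs (4, 10).
Under simultaneous play:
Nexon's best replies: X→Alpha; Y→Beta; Z→Gamma.
Orbyt's best replies: Alpha→Y; Beta→X; Gamma→Z.
The unique mutual best reply is (Gamma, Z), giving (9, 9).
Nexon earns 4 sequentially versus 9 at the Nash outcome: worse off.

worse off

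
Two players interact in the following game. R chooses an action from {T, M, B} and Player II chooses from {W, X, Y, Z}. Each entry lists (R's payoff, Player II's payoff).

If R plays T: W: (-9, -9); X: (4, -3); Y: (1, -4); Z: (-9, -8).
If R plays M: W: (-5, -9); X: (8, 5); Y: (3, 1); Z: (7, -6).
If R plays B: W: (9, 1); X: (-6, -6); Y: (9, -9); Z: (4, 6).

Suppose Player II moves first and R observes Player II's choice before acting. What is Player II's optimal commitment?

X

Work backward from R's decision.
- W: R compares -9, -5, 9 and picks B; Player II would get 1.
- X: R compares 4, 8, -6 and picks M; Player II would get 5.
- Y: R compares 1, 3, 9 and picks B; Player II would get -9.
- Z: R compares -9, 7, 4 and picks M; Player II would get -6.
Player II's induced payoffs are 1, 5, -9, -6, so Player II commits to X. Subgame-perfect outcome: (M, X) with payoffs (8, 5).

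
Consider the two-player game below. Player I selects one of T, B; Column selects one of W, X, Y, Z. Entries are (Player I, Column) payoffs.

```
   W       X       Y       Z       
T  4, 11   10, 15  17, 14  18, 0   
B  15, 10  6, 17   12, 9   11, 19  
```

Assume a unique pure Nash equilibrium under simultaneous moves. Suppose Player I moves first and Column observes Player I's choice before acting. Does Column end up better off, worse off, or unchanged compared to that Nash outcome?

better off

Column best-responds to each possible Player I move:
- T: Column compares 11, 15, 14, 0 and picks X; Player I would get 10.
- B: Column compares 10, 17, 9, 19 and picks Z; Player I would get 11.
Player I's induced payoffs are 10, 11, so Player I commits to B. Subgame-perfect outcome: (B, Z) with payoffs (11, 19).
For the simultaneous game, intersect best replies.
Player I's best replies: W→B; X→T; Y→T; Z→T.
Column's best replies: T→X; B→Z.
The unique mutual best reply is (T, X), giving (10, 15).
Column earns 19 sequentially versus 15 at the Nash outcome: better off.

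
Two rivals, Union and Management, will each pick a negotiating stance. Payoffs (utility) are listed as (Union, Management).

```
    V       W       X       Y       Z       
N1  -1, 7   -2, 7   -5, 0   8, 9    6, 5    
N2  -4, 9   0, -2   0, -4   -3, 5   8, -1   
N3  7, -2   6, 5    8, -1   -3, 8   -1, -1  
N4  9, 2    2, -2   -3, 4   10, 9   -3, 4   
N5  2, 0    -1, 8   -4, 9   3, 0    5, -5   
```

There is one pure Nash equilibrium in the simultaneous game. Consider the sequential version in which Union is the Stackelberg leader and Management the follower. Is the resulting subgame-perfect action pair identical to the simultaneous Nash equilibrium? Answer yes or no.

Management best-responds to each possible Union move:
- N1: BR = Y, leader payoff 8.
- N2: BR = V, leader payoff -4.
- N3: BR = Y, leader payoff -3.
- N4: BR = Y, leader payoff 10.
- N5: BR = X, leader payoff -4.
Maximizing over 8, -4, -3, 10, -4, Union chooses N4. Subgame-perfect outcome: (N4, Y) with payoffs (10, 9).
For the simultaneous game, intersect best replies.
Union's best replies: V→N4; W→N3; X→N3; Y→N4; Z→N2.
Management's best replies: N1→Y; N2→V; N3→Y; N4→Y; N5→X.
Only (N4, Y) has each player best-responding; Nash payoffs (10, 9).
Sequential outcome (N4, Y) coincides with the Nash profile (N4, Y).

yes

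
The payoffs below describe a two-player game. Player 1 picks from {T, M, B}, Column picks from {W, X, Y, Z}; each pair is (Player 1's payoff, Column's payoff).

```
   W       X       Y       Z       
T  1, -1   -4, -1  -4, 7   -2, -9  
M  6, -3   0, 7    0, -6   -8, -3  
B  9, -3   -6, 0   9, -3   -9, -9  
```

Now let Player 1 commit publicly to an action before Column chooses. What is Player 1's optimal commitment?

M

Solve by backward induction (Player 1 leads).
- T: BR = Y, leader payoff -4.
- M: BR = X, leader payoff 0.
- B: BR = X, leader payoff -6.
Maximizing over -4, 0, -6, Player 1 chooses M. Subgame-perfect outcome: (M, X) with payoffs (0, 7).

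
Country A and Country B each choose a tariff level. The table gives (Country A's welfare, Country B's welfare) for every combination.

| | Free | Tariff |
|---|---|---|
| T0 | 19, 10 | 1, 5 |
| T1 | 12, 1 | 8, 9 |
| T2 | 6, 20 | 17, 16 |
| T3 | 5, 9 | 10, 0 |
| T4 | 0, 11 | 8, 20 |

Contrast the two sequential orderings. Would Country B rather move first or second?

If Country A leads: Country B's best replies are T0→Free, T1→Tariff, T2→Free, T3→Free, T4→Tariff; Country A's induced payoffs 19, 8, 6, 5, 8; outcome (T0, Free), payoffs (19, 10).
If Country B leads: Country A's best replies are Free→T0, Tariff→T2; Country B's induced payoffs 10, 16; outcome (T2, Tariff), payoffs (17, 16).
Country B gets 16 moving first and 10 moving second, so Country B prefers to move first.

first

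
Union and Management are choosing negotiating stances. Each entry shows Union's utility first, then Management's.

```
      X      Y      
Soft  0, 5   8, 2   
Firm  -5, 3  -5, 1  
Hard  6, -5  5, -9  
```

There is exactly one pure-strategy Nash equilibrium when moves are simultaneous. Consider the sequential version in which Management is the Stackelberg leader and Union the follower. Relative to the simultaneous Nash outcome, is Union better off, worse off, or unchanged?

Work backward from Union's decision.
- X: BR = Hard, leader payoff -5.
- Y: BR = Soft, leader payoff 2.
Among -5, 2, the best is 2 at Y. Subgame-perfect outcome: (Soft, Y) with payoffs (8, 2).
Now find the simultaneous Nash equilibrium.
Union's best replies: X→Hard; Y→Soft.
Management's best replies: Soft→X; Firm→X; Hard→X.
The unique mutual best reply is (Hard, X), giving (6, -5).
Union earns 8 sequentially versus 6 at the Nash outcome: better off.

better off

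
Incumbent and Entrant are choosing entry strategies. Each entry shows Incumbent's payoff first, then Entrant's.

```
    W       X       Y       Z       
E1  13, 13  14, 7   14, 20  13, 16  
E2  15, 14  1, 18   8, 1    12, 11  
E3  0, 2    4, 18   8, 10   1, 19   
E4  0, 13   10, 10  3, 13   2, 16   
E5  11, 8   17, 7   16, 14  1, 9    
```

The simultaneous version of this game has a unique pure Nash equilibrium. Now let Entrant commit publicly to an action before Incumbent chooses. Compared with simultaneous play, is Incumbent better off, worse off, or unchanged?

worse off

Incumbent best-responds to each possible Entrant move:
- W: Incumbent compares 13, 15, 0, 0, 11 and picks E2; Entrant would get 14.
- X: Incumbent compares 14, 1, 4, 10, 17 and picks E5; Entrant would get 7.
- Y: Incumbent compares 14, 8, 8, 3, 16 and picks E5; Entrant would get 14.
- Z: Incumbent compares 13, 12, 1, 2, 1 and picks E1; Entrant would get 16.
Among 14, 7, 14, 16, the best is 16 at Z. Subgame-perfect outcome: (E1, Z) with payoffs (13, 16).
Now find the simultaneous Nash equilibrium.
Incumbent's best replies: W→E2; X→E5; Y→E5; Z→E1.
Entrant's best replies: E1→Y; E2→X; E3→Z; E4→Z; E5→Y.
The unique mutual best reply is (E5, Y), giving (16, 14).
Incumbent earns 13 sequentially versus 16 at the Nash outcome: worse off.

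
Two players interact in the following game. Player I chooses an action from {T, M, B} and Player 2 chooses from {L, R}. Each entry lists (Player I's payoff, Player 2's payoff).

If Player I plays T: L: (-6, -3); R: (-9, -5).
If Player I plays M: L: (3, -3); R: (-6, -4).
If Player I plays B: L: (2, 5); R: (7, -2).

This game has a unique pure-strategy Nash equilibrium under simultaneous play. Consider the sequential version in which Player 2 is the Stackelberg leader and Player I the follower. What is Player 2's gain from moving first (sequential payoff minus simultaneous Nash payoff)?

Work backward from Player I's decision.
- L: Player I compares -6, 3, 2 and picks M; Player 2 would get -3.
- R: Player I compares -9, -6, 7 and picks B; Player 2 would get -2.
Player 2's induced payoffs are -3, -2, so Player 2 commits to R. Subgame-perfect outcome: (B, R) with payoffs (7, -2).
Under simultaneous play:
Player I's best replies: L→M; R→B.
Player 2's best replies: T→L; M→L; B→L.
The unique mutual best reply is (M, L), giving (3, -3).
Player 2's commitment gain: -2 − -3 = 1.

1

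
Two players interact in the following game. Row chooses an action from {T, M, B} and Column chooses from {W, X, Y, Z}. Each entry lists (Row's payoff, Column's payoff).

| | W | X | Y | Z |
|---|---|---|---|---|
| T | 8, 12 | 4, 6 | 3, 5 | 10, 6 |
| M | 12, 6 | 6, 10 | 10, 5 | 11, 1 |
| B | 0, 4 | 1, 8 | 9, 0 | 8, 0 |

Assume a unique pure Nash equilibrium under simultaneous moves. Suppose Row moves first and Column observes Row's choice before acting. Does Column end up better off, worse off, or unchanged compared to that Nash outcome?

better off

Work backward from Column's decision.
- T: Column compares 12, 6, 5, 6 and picks W; Row would get 8.
- M: Column compares 6, 10, 5, 1 and picks X; Row would get 6.
- B: Column compares 4, 8, 0, 0 and picks X; Row would get 1.
Maximizing over 8, 6, 1, Row chooses T. Subgame-perfect outcome: (T, W) with payoffs (8, 12).
Under simultaneous play:
Row's best replies: W→M; X→M; Y→M; Z→M.
Column's best replies: T→W; M→X; B→X.
The unique mutual best reply is (M, X), giving (6, 10).
Column earns 12 sequentially versus 10 at the Nash outcome: better off.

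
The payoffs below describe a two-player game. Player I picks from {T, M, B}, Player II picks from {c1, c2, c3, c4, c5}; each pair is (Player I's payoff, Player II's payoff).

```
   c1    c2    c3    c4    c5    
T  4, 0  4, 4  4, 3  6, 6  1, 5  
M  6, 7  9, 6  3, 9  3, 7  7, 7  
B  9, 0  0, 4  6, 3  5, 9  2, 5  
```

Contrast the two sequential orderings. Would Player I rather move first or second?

If Player I leads: Player II's best replies are T→c4, M→c3, B→c4; Player I's induced payoffs 6, 3, 5; outcome (T, c4), payoffs (6, 6).
If Player II leads: Player I's best replies are c1→B, c2→M, c3→B, c4→T, c5→M; Player II's induced payoffs 0, 6, 3, 6, 7; outcome (M, c5), payoffs (7, 7).
Player I gets 6 moving first and 7 moving second, so Player I prefers to move second.

second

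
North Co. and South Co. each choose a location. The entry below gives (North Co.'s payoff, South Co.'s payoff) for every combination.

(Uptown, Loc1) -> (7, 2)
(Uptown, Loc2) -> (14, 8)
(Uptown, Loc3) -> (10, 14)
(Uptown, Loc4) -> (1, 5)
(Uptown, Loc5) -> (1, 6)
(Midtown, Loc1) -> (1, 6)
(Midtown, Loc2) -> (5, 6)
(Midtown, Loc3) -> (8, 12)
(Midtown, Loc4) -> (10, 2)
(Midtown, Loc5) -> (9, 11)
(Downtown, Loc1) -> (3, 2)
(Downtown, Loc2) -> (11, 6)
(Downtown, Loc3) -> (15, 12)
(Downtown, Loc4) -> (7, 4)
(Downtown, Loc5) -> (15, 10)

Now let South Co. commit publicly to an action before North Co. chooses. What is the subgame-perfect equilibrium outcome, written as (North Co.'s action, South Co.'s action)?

Work backward from North Co.'s decision.
- Loc1 → North Co. plays Uptown (best of 7, 1, 3); South Co. gets 2.
- Loc2 → North Co. plays Uptown (best of 14, 5, 11); South Co. gets 8.
- Loc3 → North Co. plays Downtown (best of 10, 8, 15); South Co. gets 12.
- Loc4 → North Co. plays Midtown (best of 1, 10, 7); South Co. gets 2.
- Loc5 → North Co. plays Downtown (best of 1, 9, 15); South Co. gets 10.
Maximizing over 2, 8, 12, 2, 10, South Co. chooses Loc3. Subgame-perfect outcome: (Downtown, Loc3) with payoffs (15, 12).

(Downtown, Loc3)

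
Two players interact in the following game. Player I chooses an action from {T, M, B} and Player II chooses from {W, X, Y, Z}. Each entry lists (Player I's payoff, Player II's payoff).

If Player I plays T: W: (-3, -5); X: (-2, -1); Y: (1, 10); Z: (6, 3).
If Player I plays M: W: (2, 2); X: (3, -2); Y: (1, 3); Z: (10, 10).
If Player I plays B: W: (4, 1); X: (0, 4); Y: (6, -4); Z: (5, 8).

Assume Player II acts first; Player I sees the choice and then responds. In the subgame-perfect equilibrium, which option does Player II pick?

Z

Solve by backward induction (Player II leads).
- W: Player I compares -3, 2, 4 and picks B; Player II would get 1.
- X: Player I compares -2, 3, 0 and picks M; Player II would get -2.
- Y: Player I compares 1, 1, 6 and picks B; Player II would get -4.
- Z: Player I compares 6, 10, 5 and picks M; Player II would get 10.
Among 1, -2, -4, 10, the best is 10 at Z. Subgame-perfect outcome: (M, Z) with payoffs (10, 10).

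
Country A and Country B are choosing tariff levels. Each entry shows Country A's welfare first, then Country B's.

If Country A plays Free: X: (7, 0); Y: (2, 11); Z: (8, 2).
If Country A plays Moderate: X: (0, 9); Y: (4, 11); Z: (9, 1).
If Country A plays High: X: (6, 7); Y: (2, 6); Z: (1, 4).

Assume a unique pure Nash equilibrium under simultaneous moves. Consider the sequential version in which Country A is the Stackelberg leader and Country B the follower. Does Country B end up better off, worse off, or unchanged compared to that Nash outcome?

Country B best-responds to each possible Country A move:
- Free → Country B plays Y (best of 0, 11, 2); Country A gets 2.
- Moderate → Country B plays Y (best of 9, 11, 1); Country A gets 4.
- High → Country B plays X (best of 7, 6, 4); Country A gets 6.
Maximizing over 2, 4, 6, Country A chooses High. Subgame-perfect outcome: (High, X) with payoffs (6, 7).
Under simultaneous play:
Country A's best replies: X→Free; Y→Moderate; Z→Moderate.
Country B's best replies: Free→Y; Moderate→Y; High→X.
Only (Moderate, Y) has each player best-responding; Nash payoffs (4, 11).
Country B earns 7 sequentially versus 11 at the Nash outcome: worse off.

worse off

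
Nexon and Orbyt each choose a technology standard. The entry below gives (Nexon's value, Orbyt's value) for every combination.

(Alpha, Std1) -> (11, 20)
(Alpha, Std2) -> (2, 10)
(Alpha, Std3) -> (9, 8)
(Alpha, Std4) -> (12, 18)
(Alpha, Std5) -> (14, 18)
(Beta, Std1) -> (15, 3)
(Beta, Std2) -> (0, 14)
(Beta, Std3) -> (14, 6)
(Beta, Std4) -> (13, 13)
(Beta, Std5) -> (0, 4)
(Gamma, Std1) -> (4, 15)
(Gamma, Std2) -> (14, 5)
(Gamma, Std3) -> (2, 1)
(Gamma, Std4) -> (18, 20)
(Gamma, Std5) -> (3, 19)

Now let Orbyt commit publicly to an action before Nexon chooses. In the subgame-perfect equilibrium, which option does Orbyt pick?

Std4

Work backward from Nexon's decision.
- Std1: Nexon compares 11, 15, 4 and picks Beta; Orbyt would get 3.
- Std2: Nexon compares 2, 0, 14 and picks Gamma; Orbyt would get 5.
- Std3: Nexon compares 9, 14, 2 and picks Beta; Orbyt would get 6.
- Std4: Nexon compares 12, 13, 18 and picks Gamma; Orbyt would get 20.
- Std5: Nexon compares 14, 0, 3 and picks Alpha; Orbyt would get 18.
Among 3, 5, 6, 20, 18, the best is 20 at Std4. Subgame-perfect outcome: (Gamma, Std4) with payoffs (18, 20).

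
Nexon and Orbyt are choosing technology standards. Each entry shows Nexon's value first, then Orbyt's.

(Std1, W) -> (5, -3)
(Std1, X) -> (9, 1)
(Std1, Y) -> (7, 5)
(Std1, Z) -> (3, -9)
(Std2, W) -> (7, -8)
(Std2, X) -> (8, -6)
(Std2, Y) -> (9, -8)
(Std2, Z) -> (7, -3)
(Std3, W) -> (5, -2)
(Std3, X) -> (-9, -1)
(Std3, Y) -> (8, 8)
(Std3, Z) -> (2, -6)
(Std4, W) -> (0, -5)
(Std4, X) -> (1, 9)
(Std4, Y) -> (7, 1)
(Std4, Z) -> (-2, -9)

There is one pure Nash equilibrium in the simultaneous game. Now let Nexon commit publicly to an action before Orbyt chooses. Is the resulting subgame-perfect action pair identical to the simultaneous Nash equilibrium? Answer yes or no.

no

Solve by backward induction (Nexon leads).
- Std1 → Orbyt plays Y (best of -3, 1, 5, -9); Nexon gets 7.
- Std2 → Orbyt plays Z (best of -8, -6, -8, -3); Nexon gets 7.
- Std3 → Orbyt plays Y (best of -2, -1, 8, -6); Nexon gets 8.
- Std4 → Orbyt plays X (best of -5, 9, 1, -9); Nexon gets 1.
Nexon's induced payoffs are 7, 7, 8, 1, so Nexon commits to Std3. Subgame-perfect outcome: (Std3, Y) with payoffs (8, 8).
Now find the simultaneous Nash equilibrium.
Nexon's best replies: W→Std2; X→Std1; Y→Std2; Z→Std2.
Orbyt's best replies: Std1→Y; Std2→Z; Std3→Y; Std4→X.
The unique mutual best reply is (Std2, Z), giving (7, -3).
Sequential outcome (Std3, Y) differs from the Nash profile (Std2, Z).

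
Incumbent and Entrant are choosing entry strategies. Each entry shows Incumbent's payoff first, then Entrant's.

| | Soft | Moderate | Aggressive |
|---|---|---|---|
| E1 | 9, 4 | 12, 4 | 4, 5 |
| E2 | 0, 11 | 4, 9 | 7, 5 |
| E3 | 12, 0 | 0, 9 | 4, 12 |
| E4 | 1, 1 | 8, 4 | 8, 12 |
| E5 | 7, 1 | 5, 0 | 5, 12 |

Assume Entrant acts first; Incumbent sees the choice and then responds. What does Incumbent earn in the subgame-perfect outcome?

8

Backward induction with Entrant moving first.
- Soft → Incumbent plays E3 (best of 9, 0, 12, 1, 7); Entrant gets 0.
- Moderate → Incumbent plays E1 (best of 12, 4, 0, 8, 5); Entrant gets 4.
- Aggressive → Incumbent plays E4 (best of 4, 7, 4, 8, 5); Entrant gets 12.
Entrant's induced payoffs are 0, 4, 12, so Entrant commits to Aggressive. Subgame-perfect outcome: (E4, Aggressive) with payoffs (8, 12).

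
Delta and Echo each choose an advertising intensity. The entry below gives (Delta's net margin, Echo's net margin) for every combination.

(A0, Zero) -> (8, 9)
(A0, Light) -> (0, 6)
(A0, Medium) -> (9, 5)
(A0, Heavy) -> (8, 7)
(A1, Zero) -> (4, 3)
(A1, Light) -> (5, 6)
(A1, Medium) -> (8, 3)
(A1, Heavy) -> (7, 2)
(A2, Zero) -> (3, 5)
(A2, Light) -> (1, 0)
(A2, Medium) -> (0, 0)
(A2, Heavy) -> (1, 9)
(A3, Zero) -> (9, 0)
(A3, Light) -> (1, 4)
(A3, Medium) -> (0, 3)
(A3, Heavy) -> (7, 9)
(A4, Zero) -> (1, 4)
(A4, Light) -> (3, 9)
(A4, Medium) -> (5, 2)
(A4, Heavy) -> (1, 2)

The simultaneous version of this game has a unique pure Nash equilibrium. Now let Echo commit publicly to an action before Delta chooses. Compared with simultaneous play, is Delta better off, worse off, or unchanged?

better off

Solve by backward induction (Echo leads).
- Zero: Delta compares 8, 4, 3, 9, 1 and picks A3; Echo would get 0.
- Light: Delta compares 0, 5, 1, 1, 3 and picks A1; Echo would get 6.
- Medium: Delta compares 9, 8, 0, 0, 5 and picks A0; Echo would get 5.
- Heavy: Delta compares 8, 7, 1, 7, 1 and picks A0; Echo would get 7.
Among 0, 6, 5, 7, the best is 7 at Heavy. Subgame-perfect outcome: (A0, Heavy) with payoffs (8, 7).
Under simultaneous play:
Delta's best replies: Zero→A3; Light→A1; Medium→A0; Heavy→A0.
Echo's best replies: A0→Zero; A1→Light; A2→Heavy; A3→Heavy; A4→Light.
Only (A1, Light) has each player best-responding; Nash payoffs (5, 6).
Delta earns 8 sequentially versus 5 at the Nash outcome: better off.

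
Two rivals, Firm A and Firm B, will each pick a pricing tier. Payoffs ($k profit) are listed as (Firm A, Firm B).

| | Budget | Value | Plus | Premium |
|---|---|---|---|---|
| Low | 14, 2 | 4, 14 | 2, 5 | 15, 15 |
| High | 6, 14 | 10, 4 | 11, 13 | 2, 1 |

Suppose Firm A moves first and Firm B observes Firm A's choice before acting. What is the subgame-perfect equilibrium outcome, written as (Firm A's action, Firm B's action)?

(Low, Premium)

Firm B best-responds to each possible Firm A move:
- Low: BR = Premium, leader payoff 15.
- High: BR = Budget, leader payoff 6.
Maximizing over 15, 6, Firm A chooses Low. Subgame-perfect outcome: (Low, Premium) with payoffs (15, 15).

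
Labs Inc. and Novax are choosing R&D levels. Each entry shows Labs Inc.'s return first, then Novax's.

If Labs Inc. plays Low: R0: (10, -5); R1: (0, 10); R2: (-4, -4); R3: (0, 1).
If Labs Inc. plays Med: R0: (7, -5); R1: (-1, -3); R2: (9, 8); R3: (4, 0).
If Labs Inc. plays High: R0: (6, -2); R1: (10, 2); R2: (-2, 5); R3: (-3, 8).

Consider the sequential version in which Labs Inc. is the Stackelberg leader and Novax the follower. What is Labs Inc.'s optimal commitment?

Solve by backward induction (Labs Inc. leads).
- Low: Novax compares -5, 10, -4, 1 and picks R1; Labs Inc. would get 0.
- Med: Novax compares -5, -3, 8, 0 and picks R2; Labs Inc. would get 9.
- High: Novax compares -2, 2, 5, 8 and picks R3; Labs Inc. would get -3.
Labs Inc.'s induced payoffs are 0, 9, -3, so Labs Inc. commits to Med. Subgame-perfect outcome: (Med, R2) with payoffs (9, 8).

Med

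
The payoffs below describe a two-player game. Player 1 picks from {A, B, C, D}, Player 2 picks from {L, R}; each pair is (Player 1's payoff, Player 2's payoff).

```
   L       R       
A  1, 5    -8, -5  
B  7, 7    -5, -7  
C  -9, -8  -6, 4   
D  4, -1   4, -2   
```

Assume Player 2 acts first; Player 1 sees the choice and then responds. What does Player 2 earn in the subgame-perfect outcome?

Solve by backward induction (Player 2 leads).
- L: Player 1 compares 1, 7, -9, 4 and picks B; Player 2 would get 7.
- R: Player 1 compares -8, -5, -6, 4 and picks D; Player 2 would get -2.
Player 2's induced payoffs are 7, -2, so Player 2 commits to L. Subgame-perfect outcome: (B, L) with payoffs (7, 7).

7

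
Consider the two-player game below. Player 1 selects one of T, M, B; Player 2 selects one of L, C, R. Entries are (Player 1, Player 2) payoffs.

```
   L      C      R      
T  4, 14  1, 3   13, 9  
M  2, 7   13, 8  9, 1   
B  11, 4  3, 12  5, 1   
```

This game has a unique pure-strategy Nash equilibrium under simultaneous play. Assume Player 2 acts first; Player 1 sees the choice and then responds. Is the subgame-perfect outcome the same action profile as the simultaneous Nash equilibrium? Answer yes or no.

no

Player 1 best-responds to each possible Player 2 move:
- L: BR = B, leader payoff 4.
- C: BR = M, leader payoff 8.
- R: BR = T, leader payoff 9.
Among 4, 8, 9, the best is 9 at R. Subgame-perfect outcome: (T, R) with payoffs (13, 9).
Under simultaneous play:
Player 1's best replies: L→B; C→M; R→T.
Player 2's best replies: T→L; M→C; B→C.
Only (M, C) has each player best-responding; Nash payoffs (13, 8).
Sequential outcome (T, R) differs from the Nash profile (M, C).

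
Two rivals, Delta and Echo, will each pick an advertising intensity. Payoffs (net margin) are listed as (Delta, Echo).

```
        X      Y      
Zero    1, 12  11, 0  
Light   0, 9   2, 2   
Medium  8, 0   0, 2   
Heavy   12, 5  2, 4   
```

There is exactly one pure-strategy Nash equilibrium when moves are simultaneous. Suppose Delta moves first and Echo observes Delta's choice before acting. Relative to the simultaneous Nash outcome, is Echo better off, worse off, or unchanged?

unchanged

Backward induction with Delta moving first.
- Zero: BR = X, leader payoff 1.
- Light: BR = X, leader payoff 0.
- Medium: BR = Y, leader payoff 0.
- Heavy: BR = X, leader payoff 12.
Maximizing over 1, 0, 0, 12, Delta chooses Heavy. Subgame-perfect outcome: (Heavy, X) with payoffs (12, 5).
Now find the simultaneous Nash equilibrium.
Delta's best replies: X→Heavy; Y→Zero.
Echo's best replies: Zero→X; Light→X; Medium→Y; Heavy→X.
Only (Heavy, X) has each player best-responding; Nash payoffs (12, 5).
Echo earns 5 sequentially versus 5 at the Nash outcome: unchanged.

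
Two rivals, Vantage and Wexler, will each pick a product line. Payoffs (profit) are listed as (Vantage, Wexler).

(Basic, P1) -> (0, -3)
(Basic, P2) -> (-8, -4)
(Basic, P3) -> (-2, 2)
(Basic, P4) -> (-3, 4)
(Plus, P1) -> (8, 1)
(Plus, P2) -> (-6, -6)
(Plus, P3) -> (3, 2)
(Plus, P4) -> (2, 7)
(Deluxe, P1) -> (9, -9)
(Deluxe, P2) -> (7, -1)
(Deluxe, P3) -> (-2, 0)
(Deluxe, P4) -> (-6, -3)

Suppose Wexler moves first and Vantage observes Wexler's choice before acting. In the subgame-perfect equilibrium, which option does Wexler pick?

P4

Vantage best-responds to each possible Wexler move:
- P1 → Vantage plays Deluxe (best of 0, 8, 9); Wexler gets -9.
- P2 → Vantage plays Deluxe (best of -8, -6, 7); Wexler gets -1.
- P3 → Vantage plays Plus (best of -2, 3, -2); Wexler gets 2.
- P4 → Vantage plays Plus (best of -3, 2, -6); Wexler gets 7.
Among -9, -1, 2, 7, the best is 7 at P4. Subgame-perfect outcome: (Plus, P4) with payoffs (2, 7).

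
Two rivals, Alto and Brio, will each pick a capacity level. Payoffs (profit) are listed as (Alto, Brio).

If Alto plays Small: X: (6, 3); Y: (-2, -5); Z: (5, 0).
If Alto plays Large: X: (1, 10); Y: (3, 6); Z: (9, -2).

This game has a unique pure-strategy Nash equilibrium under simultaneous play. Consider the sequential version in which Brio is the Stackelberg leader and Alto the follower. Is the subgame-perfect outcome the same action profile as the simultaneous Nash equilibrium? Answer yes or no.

no

Backward induction with Brio moving first.
- X: Alto compares 6, 1 and picks Small; Brio would get 3.
- Y: Alto compares -2, 3 and picks Large; Brio would get 6.
- Z: Alto compares 5, 9 and picks Large; Brio would get -2.
Among 3, 6, -2, the best is 6 at Y. Subgame-perfect outcome: (Large, Y) with payoffs (3, 6).
Now find the simultaneous Nash equilibrium.
Alto's best replies: X→Small; Y→Large; Z→Large.
Brio's best replies: Small→X; Large→X.
Only (Small, X) has each player best-responding; Nash payoffs (6, 3).
Sequential outcome (Large, Y) differs from the Nash profile (Small, X).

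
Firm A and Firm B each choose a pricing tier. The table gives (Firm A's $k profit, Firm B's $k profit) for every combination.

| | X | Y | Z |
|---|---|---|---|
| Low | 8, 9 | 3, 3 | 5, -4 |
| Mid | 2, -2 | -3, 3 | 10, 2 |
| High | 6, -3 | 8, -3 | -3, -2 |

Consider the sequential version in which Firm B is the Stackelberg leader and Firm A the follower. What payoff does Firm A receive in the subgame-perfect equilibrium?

8

Backward induction with Firm B moving first.
- X → Firm A plays Low (best of 8, 2, 6); Firm B gets 9.
- Y → Firm A plays High (best of 3, -3, 8); Firm B gets -3.
- Z → Firm A plays Mid (best of 5, 10, -3); Firm B gets 2.
Firm B's induced payoffs are 9, -3, 2, so Firm B commits to X. Subgame-perfect outcome: (Low, X) with payoffs (8, 9).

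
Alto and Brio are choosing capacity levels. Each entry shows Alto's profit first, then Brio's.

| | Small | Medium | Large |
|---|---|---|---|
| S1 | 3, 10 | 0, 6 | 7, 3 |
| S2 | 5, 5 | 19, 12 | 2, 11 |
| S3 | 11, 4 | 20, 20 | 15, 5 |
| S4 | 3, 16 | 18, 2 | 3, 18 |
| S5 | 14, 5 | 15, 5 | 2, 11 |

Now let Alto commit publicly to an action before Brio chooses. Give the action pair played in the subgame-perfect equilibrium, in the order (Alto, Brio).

Solve by backward induction (Alto leads).
- S1: BR = Small, leader payoff 3.
- S2: BR = Medium, leader payoff 19.
- S3: BR = Medium, leader payoff 20.
- S4: BR = Large, leader payoff 3.
- S5: BR = Large, leader payoff 2.
Maximizing over 3, 19, 20, 3, 2, Alto chooses S3. Subgame-perfect outcome: (S3, Medium) with payoffs (20, 20).

(S3, Medium)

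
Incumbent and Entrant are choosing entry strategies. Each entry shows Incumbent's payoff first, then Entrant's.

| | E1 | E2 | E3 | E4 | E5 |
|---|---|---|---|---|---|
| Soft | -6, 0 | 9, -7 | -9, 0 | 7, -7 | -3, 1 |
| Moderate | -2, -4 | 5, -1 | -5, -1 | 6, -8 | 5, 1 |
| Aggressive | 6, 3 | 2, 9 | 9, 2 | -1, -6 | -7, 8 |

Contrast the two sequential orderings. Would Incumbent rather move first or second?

second

If Incumbent leads: Entrant's best replies are Soft→E5, Moderate→E5, Aggressive→E2; Incumbent's induced payoffs -3, 5, 2; outcome (Moderate, E5), payoffs (5, 1).
If Entrant leads: Incumbent's best replies are E1→Aggressive, E2→Soft, E3→Aggressive, E4→Soft, E5→Moderate; Entrant's induced payoffs 3, -7, 2, -7, 1; outcome (Aggressive, E1), payoffs (6, 3).
Incumbent gets 5 moving first and 6 moving second, so Incumbent prefers to move second.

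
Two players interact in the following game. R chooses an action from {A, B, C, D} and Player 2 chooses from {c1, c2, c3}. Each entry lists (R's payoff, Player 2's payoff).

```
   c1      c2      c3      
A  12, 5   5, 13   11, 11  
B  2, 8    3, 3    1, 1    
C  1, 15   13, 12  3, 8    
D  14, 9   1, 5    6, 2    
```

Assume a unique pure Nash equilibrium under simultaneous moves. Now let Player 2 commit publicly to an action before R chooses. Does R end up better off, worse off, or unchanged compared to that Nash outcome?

worse off

R best-responds to each possible Player 2 move:
- c1: R compares 12, 2, 1, 14 and picks D; Player 2 would get 9.
- c2: R compares 5, 3, 13, 1 and picks C; Player 2 would get 12.
- c3: R compares 11, 1, 3, 6 and picks A; Player 2 would get 11.
Maximizing over 9, 12, 11, Player 2 chooses c2. Subgame-perfect outcome: (C, c2) with payoffs (13, 12).
Now find the simultaneous Nash equilibrium.
R's best replies: c1→D; c2→C; c3→A.
Player 2's best replies: A→c2; B→c1; C→c1; D→c1.
Only (D, c1) has each player best-responding; Nash payoffs (14, 9).
R earns 13 sequentially versus 14 at the Nash outcome: worse off.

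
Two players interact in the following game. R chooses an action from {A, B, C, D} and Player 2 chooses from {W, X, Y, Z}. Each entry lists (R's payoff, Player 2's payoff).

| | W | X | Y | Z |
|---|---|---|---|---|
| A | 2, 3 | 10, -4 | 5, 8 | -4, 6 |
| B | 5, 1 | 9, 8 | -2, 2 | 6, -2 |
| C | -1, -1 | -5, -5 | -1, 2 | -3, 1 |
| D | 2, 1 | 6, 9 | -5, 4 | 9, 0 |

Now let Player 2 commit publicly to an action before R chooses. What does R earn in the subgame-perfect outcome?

5

Work backward from R's decision.
- W: BR = B, leader payoff 1.
- X: BR = A, leader payoff -4.
- Y: BR = A, leader payoff 8.
- Z: BR = D, leader payoff 0.
Maximizing over 1, -4, 8, 0, Player 2 chooses Y. Subgame-perfect outcome: (A, Y) with payoffs (5, 8).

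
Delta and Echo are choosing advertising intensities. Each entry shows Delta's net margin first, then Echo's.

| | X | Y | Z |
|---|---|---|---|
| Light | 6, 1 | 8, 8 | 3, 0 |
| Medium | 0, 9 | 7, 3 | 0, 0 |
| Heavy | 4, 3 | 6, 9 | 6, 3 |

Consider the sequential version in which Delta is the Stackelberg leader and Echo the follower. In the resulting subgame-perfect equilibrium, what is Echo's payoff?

Echo best-responds to each possible Delta move:
- Light: Echo compares 1, 8, 0 and picks Y; Delta would get 8.
- Medium: Echo compares 9, 3, 0 and picks X; Delta would get 0.
- Heavy: Echo compares 3, 9, 3 and picks Y; Delta would get 6.
Delta's induced payoffs are 8, 0, 6, so Delta commits to Light. Subgame-perfect outcome: (Light, Y) with payoffs (8, 8).

8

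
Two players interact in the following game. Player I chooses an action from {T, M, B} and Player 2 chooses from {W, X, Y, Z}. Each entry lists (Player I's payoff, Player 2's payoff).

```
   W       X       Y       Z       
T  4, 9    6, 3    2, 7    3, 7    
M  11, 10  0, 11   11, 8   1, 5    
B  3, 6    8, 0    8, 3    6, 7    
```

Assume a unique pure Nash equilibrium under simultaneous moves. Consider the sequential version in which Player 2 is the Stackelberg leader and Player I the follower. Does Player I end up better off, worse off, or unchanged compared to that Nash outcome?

Backward induction with Player 2 moving first.
- W → Player I plays M (best of 4, 11, 3); Player 2 gets 10.
- X → Player I plays B (best of 6, 0, 8); Player 2 gets 0.
- Y → Player I plays M (best of 2, 11, 8); Player 2 gets 8.
- Z → Player I plays B (best of 3, 1, 6); Player 2 gets 7.
Player 2's induced payoffs are 10, 0, 8, 7, so Player 2 commits to W. Subgame-perfect outcome: (M, W) with payoffs (11, 10).
Under simultaneous play:
Player I's best replies: W→M; X→B; Y→M; Z→B.
Player 2's best replies: T→W; M→X; B→Z.
Only (B, Z) has each player best-responding; Nash payoffs (6, 7).
Player I earns 11 sequentially versus 6 at the Nash outcome: better off.

better off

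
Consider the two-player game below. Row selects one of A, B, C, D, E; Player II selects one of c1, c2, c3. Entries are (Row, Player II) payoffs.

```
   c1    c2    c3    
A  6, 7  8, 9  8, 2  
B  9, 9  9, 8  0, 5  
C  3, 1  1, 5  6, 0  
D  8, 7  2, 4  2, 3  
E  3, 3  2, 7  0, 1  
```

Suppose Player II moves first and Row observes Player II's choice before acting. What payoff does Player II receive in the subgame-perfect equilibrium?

Solve by backward induction (Player II leads).
- c1 → Row plays B (best of 6, 9, 3, 8, 3); Player II gets 9.
- c2 → Row plays B (best of 8, 9, 1, 2, 2); Player II gets 8.
- c3 → Row plays A (best of 8, 0, 6, 2, 0); Player II gets 2.
Player II's induced payoffs are 9, 8, 2, so Player II commits to c1. Subgame-perfect outcome: (B, c1) with payoffs (9, 9).

9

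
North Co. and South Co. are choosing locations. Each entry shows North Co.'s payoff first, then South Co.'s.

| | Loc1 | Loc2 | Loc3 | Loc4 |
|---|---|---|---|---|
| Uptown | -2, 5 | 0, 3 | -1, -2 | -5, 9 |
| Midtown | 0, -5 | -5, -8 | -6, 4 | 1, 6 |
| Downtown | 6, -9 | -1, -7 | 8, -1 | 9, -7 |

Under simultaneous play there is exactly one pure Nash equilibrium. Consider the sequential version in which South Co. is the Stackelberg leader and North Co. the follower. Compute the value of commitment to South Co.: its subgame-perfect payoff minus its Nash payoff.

4

Backward induction with South Co. moving first.
- Loc1 → North Co. plays Downtown (best of -2, 0, 6); South Co. gets -9.
- Loc2 → North Co. plays Uptown (best of 0, -5, -1); South Co. gets 3.
- Loc3 → North Co. plays Downtown (best of -1, -6, 8); South Co. gets -1.
- Loc4 → North Co. plays Downtown (best of -5, 1, 9); South Co. gets -7.
South Co.'s induced payoffs are -9, 3, -1, -7, so South Co. commits to Loc2. Subgame-perfect outcome: (Uptown, Loc2) with payoffs (0, 3).
For the simultaneous game, intersect best replies.
North Co.'s best replies: Loc1→Downtown; Loc2→Uptown; Loc3→Downtown; Loc4→Downtown.
South Co.'s best replies: Uptown→Loc4; Midtown→Loc4; Downtown→Loc3.
The unique mutual best reply is (Downtown, Loc3), giving (8, -1).
South Co.'s commitment gain: 3 − -1 = 4.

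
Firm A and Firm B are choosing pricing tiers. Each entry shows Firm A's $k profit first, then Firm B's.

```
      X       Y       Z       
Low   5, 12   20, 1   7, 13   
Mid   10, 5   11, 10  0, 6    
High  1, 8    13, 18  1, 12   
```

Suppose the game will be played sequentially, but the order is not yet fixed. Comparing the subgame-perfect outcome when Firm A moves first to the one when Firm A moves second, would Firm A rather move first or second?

first

If Firm A leads: Firm B's best replies are Low→Z, Mid→Y, High→Y; Firm A's induced payoffs 7, 11, 13; outcome (High, Y), payoffs (13, 18).
If Firm B leads: Firm A's best replies are X→Mid, Y→Low, Z→Low; Firm B's induced payoffs 5, 1, 13; outcome (Low, Z), payoffs (7, 13).
Firm A gets 13 moving first and 7 moving second, so Firm A prefers to move first.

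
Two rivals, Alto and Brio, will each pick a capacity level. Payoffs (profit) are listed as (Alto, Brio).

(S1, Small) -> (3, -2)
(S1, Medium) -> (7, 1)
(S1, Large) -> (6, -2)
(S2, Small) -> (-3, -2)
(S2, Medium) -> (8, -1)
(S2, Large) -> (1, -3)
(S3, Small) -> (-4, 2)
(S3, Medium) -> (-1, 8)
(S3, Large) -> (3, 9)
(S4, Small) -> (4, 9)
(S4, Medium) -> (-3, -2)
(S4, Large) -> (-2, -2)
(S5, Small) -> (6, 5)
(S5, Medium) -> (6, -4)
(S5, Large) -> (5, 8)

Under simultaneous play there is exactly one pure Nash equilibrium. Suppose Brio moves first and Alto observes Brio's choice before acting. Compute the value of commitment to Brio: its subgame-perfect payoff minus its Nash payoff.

6

Work backward from Alto's decision.
- Small: BR = S5, leader payoff 5.
- Medium: BR = S2, leader payoff -1.
- Large: BR = S1, leader payoff -2.
Brio's induced payoffs are 5, -1, -2, so Brio commits to Small. Subgame-perfect outcome: (S5, Small) with payoffs (6, 5).
For the simultaneous game, intersect best replies.
Alto's best replies: Small→S5; Medium→S2; Large→S1.
Brio's best replies: S1→Medium; S2→Medium; S3→Large; S4→Small; S5→Large.
Only (S2, Medium) has each player best-responding; Nash payoffs (8, -1).
Brio's commitment gain: 5 − -1 = 6.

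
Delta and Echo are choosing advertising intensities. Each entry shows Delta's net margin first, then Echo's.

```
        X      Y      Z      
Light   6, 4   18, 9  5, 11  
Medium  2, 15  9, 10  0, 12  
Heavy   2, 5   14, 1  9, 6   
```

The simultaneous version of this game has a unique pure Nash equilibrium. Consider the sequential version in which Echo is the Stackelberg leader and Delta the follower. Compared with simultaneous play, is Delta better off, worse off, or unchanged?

Solve by backward induction (Echo leads).
- X → Delta plays Light (best of 6, 2, 2); Echo gets 4.
- Y → Delta plays Light (best of 18, 9, 14); Echo gets 9.
- Z → Delta plays Heavy (best of 5, 0, 9); Echo gets 6.
Maximizing over 4, 9, 6, Echo chooses Y. Subgame-perfect outcome: (Light, Y) with payoffs (18, 9).
Now find the simultaneous Nash equilibrium.
Delta's best replies: X→Light; Y→Light; Z→Heavy.
Echo's best replies: Light→Z; Medium→X; Heavy→Z.
Only (Heavy, Z) has each player best-responding; Nash payoffs (9, 6).
Delta earns 18 sequentially versus 9 at the Nash outcome: better off.

better off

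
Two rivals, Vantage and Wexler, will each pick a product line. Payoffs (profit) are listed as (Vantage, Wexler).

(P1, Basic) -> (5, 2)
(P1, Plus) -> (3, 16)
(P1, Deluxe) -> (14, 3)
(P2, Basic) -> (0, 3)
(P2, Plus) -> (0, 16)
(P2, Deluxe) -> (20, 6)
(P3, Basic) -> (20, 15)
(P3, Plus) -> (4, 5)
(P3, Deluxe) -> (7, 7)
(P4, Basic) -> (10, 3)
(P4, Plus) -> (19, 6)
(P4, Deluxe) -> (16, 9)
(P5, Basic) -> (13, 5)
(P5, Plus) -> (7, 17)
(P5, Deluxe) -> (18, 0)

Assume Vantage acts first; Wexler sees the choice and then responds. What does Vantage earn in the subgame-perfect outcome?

20

Wexler best-responds to each possible Vantage move:
- P1 → Wexler plays Plus (best of 2, 16, 3); Vantage gets 3.
- P2 → Wexler plays Plus (best of 3, 16, 6); Vantage gets 0.
- P3 → Wexler plays Basic (best of 15, 5, 7); Vantage gets 20.
- P4 → Wexler plays Deluxe (best of 3, 6, 9); Vantage gets 16.
- P5 → Wexler plays Plus (best of 5, 17, 0); Vantage gets 7.
Vantage's induced payoffs are 3, 0, 20, 16, 7, so Vantage commits to P3. Subgame-perfect outcome: (P3, Basic) with payoffs (20, 15).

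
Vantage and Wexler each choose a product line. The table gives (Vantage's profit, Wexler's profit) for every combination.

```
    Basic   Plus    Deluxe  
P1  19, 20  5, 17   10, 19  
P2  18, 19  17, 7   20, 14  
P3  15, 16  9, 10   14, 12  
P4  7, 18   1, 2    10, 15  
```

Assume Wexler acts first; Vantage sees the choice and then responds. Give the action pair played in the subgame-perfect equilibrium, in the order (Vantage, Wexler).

Solve by backward induction (Wexler leads).
- Basic → Vantage plays P1 (best of 19, 18, 15, 7); Wexler gets 20.
- Plus → Vantage plays P2 (best of 5, 17, 9, 1); Wexler gets 7.
- Deluxe → Vantage plays P2 (best of 10, 20, 14, 10); Wexler gets 14.
Among 20, 7, 14, the best is 20 at Basic. Subgame-perfect outcome: (P1, Basic) with payoffs (19, 20).

(P1, Basic)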